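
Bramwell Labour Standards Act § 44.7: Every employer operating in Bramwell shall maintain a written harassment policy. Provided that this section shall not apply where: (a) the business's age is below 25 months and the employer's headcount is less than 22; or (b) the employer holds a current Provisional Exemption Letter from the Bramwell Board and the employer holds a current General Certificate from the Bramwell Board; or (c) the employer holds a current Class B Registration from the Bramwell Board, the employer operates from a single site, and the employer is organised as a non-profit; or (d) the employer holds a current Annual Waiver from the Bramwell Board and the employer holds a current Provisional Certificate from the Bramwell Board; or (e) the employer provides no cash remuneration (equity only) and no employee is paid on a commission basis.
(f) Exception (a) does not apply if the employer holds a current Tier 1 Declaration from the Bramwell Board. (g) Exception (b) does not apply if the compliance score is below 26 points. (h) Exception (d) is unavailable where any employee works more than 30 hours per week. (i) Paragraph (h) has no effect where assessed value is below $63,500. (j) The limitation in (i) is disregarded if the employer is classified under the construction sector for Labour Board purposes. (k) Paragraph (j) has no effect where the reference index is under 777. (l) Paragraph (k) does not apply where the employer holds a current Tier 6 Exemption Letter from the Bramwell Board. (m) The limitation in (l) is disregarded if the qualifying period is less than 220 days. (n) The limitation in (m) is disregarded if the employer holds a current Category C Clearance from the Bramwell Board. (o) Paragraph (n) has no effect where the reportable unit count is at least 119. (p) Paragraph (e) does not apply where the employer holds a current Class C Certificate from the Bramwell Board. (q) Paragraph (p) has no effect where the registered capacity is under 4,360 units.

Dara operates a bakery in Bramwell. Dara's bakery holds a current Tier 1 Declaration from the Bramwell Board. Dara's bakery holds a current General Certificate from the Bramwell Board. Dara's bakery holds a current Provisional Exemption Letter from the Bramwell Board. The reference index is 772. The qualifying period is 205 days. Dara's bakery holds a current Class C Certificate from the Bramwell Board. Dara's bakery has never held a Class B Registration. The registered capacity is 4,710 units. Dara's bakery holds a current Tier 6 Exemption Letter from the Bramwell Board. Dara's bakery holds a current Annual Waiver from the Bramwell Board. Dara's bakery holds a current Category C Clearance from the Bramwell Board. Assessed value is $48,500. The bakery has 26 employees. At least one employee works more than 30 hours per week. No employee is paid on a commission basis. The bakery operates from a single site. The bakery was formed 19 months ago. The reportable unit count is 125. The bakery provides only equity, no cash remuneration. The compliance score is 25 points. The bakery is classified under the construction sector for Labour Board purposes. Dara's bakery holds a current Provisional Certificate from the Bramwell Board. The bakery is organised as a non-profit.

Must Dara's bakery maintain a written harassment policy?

Exception (a) fails — the employer's headcount is 26, not less than 22.
All of (b)'s requirements are met (a current Provisional Exemption Letter is held; a current General Certificate is held). But: (g) operates — the compliance score is 25 points, below the 26 points limit. Exception (b) does not apply.
Exception (c) does not apply: the Class B Registration is not current.
All of (d)'s requirements are met (a current Annual Waiver is held; a current Provisional Certificate is held). Applying paragraphs (h)–(o): (h) is engaged (at least one employee exceeds 30 hours/week), but is displaced by (i): (i) operates against (h): assessed value is $48,500, below the $63,500 limit. (j) is triggered (the bakery is classified under the construction sector), but is overridden by (k): (k) operates against (j): the reference index is 772, under the 777 limit. (l) applies (a current Tier 6 Exemption Letter is held), but is set aside by (m): (m) operates — the qualifying period is 205 days, less than the 220 days limit. (n) would limit (m) — a current Category C Clearance is held — but (o) sets (n) aside: (o) operates against (n): the reportable unit count is 125, meeting the 119 threshold. Exception (d) stands.
Exception (e): remuneration is equity-only; no employee is paid on commission — every condition holds. But applying paragraphs (p)–(q): (p) operates against (e): a current Class C Certificate is held. (q), which would lift (p), does not operate here — the registered capacity is 4,710 units, not under 4,360 units. (e) is therefore removed.

No — exception (d) applies; Dara's bakery is not required to maintain a written harassment policy.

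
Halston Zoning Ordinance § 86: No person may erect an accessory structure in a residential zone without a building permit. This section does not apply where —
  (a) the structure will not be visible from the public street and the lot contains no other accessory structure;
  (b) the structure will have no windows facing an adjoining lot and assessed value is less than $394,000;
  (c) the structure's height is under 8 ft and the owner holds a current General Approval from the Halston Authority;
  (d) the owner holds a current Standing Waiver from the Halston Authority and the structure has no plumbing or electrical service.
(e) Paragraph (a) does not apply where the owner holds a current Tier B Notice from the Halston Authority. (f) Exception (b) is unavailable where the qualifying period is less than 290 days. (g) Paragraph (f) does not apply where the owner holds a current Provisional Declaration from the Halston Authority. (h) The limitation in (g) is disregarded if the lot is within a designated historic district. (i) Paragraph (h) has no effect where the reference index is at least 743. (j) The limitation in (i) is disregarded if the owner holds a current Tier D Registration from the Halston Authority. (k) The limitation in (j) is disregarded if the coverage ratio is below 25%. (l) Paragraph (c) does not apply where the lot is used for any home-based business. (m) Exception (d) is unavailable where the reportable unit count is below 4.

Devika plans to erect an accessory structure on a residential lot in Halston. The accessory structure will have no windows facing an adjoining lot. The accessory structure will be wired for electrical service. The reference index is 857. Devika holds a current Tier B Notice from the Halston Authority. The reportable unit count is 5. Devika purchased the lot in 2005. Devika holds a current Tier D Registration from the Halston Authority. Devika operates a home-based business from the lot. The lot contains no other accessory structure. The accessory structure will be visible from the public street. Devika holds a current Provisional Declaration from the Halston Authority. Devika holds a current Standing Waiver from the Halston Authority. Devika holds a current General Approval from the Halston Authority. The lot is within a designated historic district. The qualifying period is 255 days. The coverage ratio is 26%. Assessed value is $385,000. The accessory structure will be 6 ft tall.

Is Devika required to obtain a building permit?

Yes — Devika must obtain a building permit.

Exception (a) requires that the structure will not be visible from the public street; but the structure will be visible from the street, so (a) is unavailable.
Exception (b)'s conditions are all satisfied: no windows face an adjoining lot; assessed value is $385,000, less than the $394,000 limit. However, paragraphs (f)–(k) must be considered: (f) is triggered — the qualifying period is 255 days, less than the 290 days limit. (g) would limit (f) — a current Provisional Declaration is held — but (h) sets (g) aside: (h) operates — the lot is in a historic district. (i) is triggered (the reference index is 857, meeting the 743 threshold), but is itself disapplied by (j): (j) operates — a current Tier D Registration is held. (k), which would lift (j), does not operate here — the coverage ratio is 26%, not below 25%. Exception (b) does not apply.
All of (c)'s requirements are met (the structure's height is 6 ft, under the 8 ft limit; a current General Approval is held). But: (l) operates against (c): a home-based business operates on the lot. Exception (c) does not apply.
Exception (d) fails — electrical service is planned.
None of the exceptions is available; § 86 applies in full.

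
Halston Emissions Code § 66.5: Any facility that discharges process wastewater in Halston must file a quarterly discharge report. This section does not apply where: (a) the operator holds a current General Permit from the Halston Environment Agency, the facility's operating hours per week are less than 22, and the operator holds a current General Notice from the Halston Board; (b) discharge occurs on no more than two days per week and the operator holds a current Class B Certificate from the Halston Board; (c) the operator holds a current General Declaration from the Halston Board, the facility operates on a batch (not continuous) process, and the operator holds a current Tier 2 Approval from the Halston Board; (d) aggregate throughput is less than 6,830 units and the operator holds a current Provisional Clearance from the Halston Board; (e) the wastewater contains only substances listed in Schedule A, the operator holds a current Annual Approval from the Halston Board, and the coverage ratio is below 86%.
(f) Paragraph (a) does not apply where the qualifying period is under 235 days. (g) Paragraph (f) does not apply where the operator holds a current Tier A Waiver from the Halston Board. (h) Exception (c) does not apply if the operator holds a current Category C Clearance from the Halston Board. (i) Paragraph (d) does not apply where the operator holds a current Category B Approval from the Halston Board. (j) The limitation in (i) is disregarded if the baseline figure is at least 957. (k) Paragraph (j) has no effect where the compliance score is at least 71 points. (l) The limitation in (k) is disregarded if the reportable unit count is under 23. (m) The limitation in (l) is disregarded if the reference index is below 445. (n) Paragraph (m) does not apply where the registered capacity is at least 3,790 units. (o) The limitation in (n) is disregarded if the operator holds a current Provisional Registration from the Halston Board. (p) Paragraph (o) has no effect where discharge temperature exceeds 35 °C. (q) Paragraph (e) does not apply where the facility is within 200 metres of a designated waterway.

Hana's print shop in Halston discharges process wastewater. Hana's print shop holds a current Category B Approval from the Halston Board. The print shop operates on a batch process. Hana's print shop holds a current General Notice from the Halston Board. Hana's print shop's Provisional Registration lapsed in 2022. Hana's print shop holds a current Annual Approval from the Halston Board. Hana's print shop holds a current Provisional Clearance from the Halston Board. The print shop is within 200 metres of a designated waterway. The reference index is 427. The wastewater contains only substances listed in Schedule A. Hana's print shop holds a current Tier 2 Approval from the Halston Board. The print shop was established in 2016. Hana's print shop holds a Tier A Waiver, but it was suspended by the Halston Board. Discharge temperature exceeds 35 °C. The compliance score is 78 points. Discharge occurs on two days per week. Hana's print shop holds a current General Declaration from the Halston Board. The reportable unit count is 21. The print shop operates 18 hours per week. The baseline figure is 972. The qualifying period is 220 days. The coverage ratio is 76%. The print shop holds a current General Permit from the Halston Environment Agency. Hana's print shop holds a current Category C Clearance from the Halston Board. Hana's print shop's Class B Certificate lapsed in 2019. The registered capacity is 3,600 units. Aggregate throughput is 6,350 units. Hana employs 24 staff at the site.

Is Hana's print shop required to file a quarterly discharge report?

Yes — Hana's print shop must file a quarterly discharge report.

Exception (a) is satisfied on its face — a current General Permit is held; the facility's operating hours per week are 18, less than the 22 limit; a current General Notice is held. However, paragraphs (f)–(g) must be considered: (f) is triggered — the qualifying period is 220 days, under the 235 days limit. (g), which would lift (f), does not operate here — the Tier A Waiver is not current. Exception (a) does not apply.
Exception (b) requires that the operator holds a current Class B Certificate from the Halston Board; but the Class B Certificate is not current, so (b) is unavailable.
All of (c)'s requirements are met (a current General Declaration is held; the facility operates on a batch process; a current Tier 2 Approval is held). But applying paragraph (h): (h) operates against (c): a current Category C Clearance is held. Exception (c) does not apply.
Exception (d): aggregate throughput is 6,350 units, less than the 6,830 units limit; a current Provisional Clearance is held — every condition holds. Turning to paragraphs (i)–(p): (i) operates against (d): a current Category B Approval is held. (j) would limit (i) — the baseline figure is 972, meeting the 957 threshold — but (k) sets (j) aside: (k) is engaged — the compliance score is 78 points, meeting the 71 points threshold. (l) would limit (k) — the reportable unit count is 21, under the 23 limit — but (m) sets (l) aside: (m) operates against (l): the reference index is 427, below the 445 limit. (n), which would lift (m), is inapplicable — the registered capacity is 3,600 units, short of 3,790 units. Exception (d) does not apply.
Exception (e) is satisfied on its face — the wastewater is Schedule-A-only; a current Annual Approval is held; the coverage ratio is 76%, below the 86% limit. Turning to paragraph (q): (q) applies — the print shop is within 200 m of a designated waterway. Exception (e) does not apply.
No exception applies. The general rule governs.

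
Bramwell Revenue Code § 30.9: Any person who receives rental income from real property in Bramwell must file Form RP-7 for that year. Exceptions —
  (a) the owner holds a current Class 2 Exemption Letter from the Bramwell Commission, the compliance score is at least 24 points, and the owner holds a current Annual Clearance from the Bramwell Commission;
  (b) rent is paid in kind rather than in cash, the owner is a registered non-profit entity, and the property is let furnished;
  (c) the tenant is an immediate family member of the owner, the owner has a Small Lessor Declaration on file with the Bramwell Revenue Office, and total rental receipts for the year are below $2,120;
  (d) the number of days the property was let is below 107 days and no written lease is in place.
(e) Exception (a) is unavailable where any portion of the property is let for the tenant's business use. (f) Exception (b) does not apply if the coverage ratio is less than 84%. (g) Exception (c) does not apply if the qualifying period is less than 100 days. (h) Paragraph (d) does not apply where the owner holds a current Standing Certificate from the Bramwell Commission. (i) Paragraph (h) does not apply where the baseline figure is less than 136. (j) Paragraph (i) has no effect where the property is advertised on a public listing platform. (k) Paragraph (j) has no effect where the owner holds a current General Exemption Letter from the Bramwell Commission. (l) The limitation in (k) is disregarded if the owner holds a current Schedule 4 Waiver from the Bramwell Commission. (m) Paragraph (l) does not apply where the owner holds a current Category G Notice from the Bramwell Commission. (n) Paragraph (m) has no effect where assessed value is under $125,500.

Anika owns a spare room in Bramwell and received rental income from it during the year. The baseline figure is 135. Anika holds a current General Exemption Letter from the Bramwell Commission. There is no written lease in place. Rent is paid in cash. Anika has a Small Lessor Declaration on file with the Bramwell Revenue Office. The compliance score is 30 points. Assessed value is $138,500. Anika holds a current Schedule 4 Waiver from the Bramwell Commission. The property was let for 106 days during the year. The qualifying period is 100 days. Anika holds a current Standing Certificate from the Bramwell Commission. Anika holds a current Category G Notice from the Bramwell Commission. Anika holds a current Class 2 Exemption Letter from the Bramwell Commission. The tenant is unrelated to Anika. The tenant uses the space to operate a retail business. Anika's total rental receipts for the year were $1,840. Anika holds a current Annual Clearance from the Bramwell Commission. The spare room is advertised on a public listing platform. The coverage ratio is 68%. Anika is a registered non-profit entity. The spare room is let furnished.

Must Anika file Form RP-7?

Exception (a) is satisfied on its face — a current Class 2 Exemption Letter is held; the compliance score is 30 points, meeting the 24 points threshold; a current Annual Clearance is held. But: (e) operates against (a): the space is let for business use. (a) is therefore removed.
Exception (b) requires that rent is paid in kind rather than in cash; but rent is paid in cash, so (b) is unavailable.
Exception (c) requires that the tenant is an immediate family member of the owner; but the tenant is unrelated to the owner, so (c) is unavailable.
Exception (d)'s conditions are all satisfied: the number of days the property was let is 106 days, below the 107 days limit; there is no written lease. As to paragraphs (h)–(n): (h) is engaged (a current Standing Certificate is held), but yields to (i): (i) operates — the baseline figure is 135, less than the 136 limit. (j) would limit (i) — the property is publicly advertised — but (k) sets (j) aside: (k) operates against (j): a current General Exemption Letter is held. (l) would limit (k) — a current Schedule 4 Waiver is held — but (m) sets (l) aside: (m) is engaged — a current Category G Notice is held. (n), which would lift (m), is not engaged — assessed value is $138,500, not under $125,500. So (d) applies.

No — exception (d) applies; Anika is not required to file Form RP-7.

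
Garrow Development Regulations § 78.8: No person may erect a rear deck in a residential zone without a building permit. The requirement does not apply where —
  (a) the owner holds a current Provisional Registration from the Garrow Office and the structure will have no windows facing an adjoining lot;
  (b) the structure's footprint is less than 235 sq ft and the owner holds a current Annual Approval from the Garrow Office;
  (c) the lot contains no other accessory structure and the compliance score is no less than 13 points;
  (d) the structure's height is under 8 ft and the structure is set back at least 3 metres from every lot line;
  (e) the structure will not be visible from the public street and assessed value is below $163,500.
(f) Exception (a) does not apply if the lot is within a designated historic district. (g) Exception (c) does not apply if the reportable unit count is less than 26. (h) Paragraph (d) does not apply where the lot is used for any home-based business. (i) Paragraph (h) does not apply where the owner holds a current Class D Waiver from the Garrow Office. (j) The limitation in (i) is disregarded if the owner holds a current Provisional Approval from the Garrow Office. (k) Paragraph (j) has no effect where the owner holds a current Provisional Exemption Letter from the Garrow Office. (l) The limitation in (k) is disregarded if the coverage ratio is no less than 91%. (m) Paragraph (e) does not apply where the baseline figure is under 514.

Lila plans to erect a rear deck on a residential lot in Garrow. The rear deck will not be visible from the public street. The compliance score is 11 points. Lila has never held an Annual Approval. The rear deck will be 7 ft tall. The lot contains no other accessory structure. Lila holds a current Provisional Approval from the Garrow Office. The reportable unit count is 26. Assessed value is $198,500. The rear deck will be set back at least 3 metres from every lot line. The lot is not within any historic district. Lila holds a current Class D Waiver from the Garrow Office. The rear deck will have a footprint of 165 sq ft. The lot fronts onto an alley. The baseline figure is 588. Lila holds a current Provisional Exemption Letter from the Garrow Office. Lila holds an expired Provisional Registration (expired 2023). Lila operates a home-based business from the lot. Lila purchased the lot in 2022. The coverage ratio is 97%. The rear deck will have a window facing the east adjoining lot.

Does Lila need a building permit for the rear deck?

Exception (a) fails — no current Provisional Registration is held.
Exception (b) does not apply: no current Annual Approval is held.
Exception (c) fails — the compliance score is 11 points, short of 13 points.
Exception (d)'s conditions are all satisfied: the structure's height is 7 ft, under the 8 ft limit; the setback is at least 3 m on every side. But: (h) is triggered — a home-based business operates on the lot. (i) is triggered (a current Class D Waiver is held), but is overridden by (j): (j) operates against (i): a current Provisional Approval is held. (k) would limit (j) — a current Provisional Exemption Letter is held — but (l) sets (k) aside: (l) applies — the coverage ratio is 97%, meeting the 91% threshold. (d) is therefore removed.
Exception (e) requires that assessed value is below $163,500; but assessed value is $198,500, not below $163,500, so (e) is unavailable.
No exception displaces § 78.8.

Yes — Lila must obtain a building permit.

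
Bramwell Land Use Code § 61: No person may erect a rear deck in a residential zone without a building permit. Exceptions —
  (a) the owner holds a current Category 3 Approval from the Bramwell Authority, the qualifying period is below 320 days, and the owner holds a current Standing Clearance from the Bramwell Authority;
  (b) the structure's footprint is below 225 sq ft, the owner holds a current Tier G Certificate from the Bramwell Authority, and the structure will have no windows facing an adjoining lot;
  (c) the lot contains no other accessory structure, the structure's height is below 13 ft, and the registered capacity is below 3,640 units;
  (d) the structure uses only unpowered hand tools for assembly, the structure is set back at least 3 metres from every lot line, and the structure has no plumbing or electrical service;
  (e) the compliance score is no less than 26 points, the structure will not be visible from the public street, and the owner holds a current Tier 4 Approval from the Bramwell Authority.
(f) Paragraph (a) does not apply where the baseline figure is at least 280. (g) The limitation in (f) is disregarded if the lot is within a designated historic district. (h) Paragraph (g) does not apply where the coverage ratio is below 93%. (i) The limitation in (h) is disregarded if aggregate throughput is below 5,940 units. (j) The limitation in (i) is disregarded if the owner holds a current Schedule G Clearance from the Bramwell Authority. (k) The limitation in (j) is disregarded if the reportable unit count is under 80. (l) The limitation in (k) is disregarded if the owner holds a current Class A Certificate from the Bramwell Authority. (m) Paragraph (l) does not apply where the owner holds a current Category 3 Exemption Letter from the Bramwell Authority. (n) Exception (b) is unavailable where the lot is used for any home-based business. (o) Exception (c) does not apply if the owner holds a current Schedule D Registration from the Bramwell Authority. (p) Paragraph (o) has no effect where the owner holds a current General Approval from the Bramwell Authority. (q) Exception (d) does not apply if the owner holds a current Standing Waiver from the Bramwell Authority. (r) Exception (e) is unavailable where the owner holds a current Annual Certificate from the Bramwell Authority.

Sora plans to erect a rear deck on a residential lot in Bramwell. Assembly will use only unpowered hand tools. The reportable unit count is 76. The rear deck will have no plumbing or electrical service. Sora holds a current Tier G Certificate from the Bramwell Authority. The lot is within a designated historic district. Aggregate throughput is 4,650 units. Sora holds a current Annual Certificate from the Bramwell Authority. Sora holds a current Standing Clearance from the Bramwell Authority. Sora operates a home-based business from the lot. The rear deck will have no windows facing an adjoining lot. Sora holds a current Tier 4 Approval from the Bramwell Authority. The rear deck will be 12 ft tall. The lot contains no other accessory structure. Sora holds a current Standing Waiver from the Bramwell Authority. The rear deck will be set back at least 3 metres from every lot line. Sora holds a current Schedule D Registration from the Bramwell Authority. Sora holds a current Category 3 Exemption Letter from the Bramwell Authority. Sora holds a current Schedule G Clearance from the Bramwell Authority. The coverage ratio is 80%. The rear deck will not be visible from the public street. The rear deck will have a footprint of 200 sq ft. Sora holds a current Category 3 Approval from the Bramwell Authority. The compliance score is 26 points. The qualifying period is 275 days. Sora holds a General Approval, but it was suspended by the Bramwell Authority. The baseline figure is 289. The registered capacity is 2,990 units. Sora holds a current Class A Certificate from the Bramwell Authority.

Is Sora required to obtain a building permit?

No — exception (a) applies; Sora does not need a building permit.

Exception (a)'s conditions are all satisfied: a current Category 3 Approval is held; the qualifying period is 275 days, below the 320 days limit; a current Standing Clearance is held. As to paragraphs (f)–(m): (f) would limit (a) — the baseline figure is 289, meeting the 280 threshold — but (g) sets (f) aside: (g) is triggered — the lot is in a historic district. (h) applies (the coverage ratio is 80%, below the 93% limit), but is itself disapplied by (i): (i) operates — aggregate throughput is 4,650 units, below the 5,940 units limit. (j) would limit (i) — a current Schedule G Clearance is held — but (k) sets (j) aside: (k) operates against (j): the reportable unit count is 76, under the 80 limit. (l) is triggered (a current Class A Certificate is held), but is displaced by (m): (m) operates against (l): a current Category 3 Exemption Letter is held. So (a) applies.
All of (b)'s requirements are met (the structure's footprint is 200 sq ft, below the 225 sq ft limit; a current Tier G Certificate is held; no windows face an adjoining lot). Turning to paragraph (n): (n) operates against (b): a home-based business operates on the lot. (b) is therefore removed.
Exception (c) is satisfied on its face — the lot has no other accessory structure; the structure's height is 12 ft, below the 13 ft limit; the registered capacity is 2,990 units, below the 3,640 units limit. But applying paragraphs (o)–(p): (o) operates against (c): a current Schedule D Registration is held. (p) is not engaged (no current General Approval is held), so (o) stands. So (c) is unavailable.
Exception (d): assembly uses only hand tools; the setback is at least 3 m on every side; there is no plumbing or electrical service — every condition holds. Turning to paragraph (q): (q) operates against (d): a current Standing Waiver is held. So (d) is unavailable.
Exception (e) is satisfied on its face — the compliance score is 26 points, meeting the 26 points threshold; the structure will not be visible from the street; a current Tier 4 Approval is held. But: (r) is engaged — a current Annual Certificate is held. So (e) is unavailable.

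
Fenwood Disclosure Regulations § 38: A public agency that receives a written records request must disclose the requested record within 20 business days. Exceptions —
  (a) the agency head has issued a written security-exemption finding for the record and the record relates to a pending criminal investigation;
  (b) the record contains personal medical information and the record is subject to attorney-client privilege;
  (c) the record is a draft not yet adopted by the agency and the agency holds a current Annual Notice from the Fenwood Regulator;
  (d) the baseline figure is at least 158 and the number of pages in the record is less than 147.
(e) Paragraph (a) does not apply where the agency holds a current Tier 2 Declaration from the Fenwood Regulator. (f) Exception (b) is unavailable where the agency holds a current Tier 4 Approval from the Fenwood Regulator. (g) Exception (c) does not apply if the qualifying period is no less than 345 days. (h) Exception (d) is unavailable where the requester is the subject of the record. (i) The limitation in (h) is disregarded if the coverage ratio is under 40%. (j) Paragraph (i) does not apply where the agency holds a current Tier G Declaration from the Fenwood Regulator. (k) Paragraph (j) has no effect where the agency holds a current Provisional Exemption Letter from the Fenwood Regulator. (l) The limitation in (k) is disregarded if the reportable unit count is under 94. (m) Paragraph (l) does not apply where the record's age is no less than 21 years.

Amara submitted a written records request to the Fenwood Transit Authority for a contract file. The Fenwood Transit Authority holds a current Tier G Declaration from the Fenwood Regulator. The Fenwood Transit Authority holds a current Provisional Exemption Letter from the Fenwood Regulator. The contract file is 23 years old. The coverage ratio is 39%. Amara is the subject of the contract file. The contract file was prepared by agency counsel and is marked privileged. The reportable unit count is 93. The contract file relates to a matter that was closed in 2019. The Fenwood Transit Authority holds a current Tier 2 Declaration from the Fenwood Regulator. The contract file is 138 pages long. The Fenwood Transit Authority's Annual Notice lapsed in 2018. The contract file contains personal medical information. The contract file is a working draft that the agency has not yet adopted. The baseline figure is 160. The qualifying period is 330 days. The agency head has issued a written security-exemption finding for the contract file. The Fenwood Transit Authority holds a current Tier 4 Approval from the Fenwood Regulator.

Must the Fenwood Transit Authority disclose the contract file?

No — exception (d) applies; the Fenwood Transit Authority is not required to disclose the contract file.

Exception (a) fails — the contract file relates to a closed matter.
Exception (b) is satisfied on its face — the contract file contains personal medical information; the contract file is privileged. Turning to paragraph (f): (f) operates against (b): a current Tier 4 Approval is held. So (b) is unavailable.
Exception (c) fails — no current Annual Notice is held.
Exception (d) is satisfied on its face — the baseline figure is 160, meeting the 158 threshold; the number of pages in the record is 138, less than the 147 limit. As to paragraphs (h)–(m): (h) would limit (d) — Amara is the subject of the contract file — but (i) sets (h) aside: (i) operates against (h): the coverage ratio is 39%, under the 40% limit. (j) is engaged (a current Tier G Declaration is held), but is set aside by (k): (k) operates against (j): a current Provisional Exemption Letter is held. (l) would limit (k) — the reportable unit count is 93, under the 94 limit — but (m) sets (l) aside: (m) is triggered — the record's age is 23 years, meeting the 21 years threshold. So (d) applies.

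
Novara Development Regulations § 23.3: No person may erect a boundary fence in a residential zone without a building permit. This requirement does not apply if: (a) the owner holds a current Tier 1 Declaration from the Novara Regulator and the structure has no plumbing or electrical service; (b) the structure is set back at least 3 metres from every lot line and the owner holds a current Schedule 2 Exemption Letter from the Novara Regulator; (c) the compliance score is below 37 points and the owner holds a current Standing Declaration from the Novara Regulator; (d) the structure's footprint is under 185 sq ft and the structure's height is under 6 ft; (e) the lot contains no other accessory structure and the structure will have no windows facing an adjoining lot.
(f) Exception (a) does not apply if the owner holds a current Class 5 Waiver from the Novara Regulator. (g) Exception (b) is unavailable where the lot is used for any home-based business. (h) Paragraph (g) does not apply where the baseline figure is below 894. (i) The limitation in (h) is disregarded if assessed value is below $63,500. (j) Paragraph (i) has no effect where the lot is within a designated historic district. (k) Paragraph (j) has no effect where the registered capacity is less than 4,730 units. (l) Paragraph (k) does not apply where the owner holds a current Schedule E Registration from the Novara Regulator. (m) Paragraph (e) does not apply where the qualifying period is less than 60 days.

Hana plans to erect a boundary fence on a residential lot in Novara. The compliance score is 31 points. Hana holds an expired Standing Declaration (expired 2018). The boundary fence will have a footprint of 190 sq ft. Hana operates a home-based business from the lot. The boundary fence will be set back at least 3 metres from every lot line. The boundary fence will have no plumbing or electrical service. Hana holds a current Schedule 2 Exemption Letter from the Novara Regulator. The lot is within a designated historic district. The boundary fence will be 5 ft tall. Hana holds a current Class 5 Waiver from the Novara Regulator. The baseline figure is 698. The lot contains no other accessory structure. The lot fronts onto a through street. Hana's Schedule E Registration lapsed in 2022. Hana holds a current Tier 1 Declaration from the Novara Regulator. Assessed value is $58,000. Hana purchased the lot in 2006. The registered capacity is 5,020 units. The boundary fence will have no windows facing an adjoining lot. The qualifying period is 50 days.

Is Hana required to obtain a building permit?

No — exception (b) applies; Hana does not need a building permit.

All of (a)'s requirements are met (a current Tier 1 Declaration is held; there is no plumbing or electrical service). But: (f) operates against (a): a current Class 5 Waiver is held. (a) is therefore removed.
Exception (b): the setback is at least 3 m on every side; a current Schedule 2 Exemption Letter is held — every condition holds. Considering the limiting provisions: (g) is triggered (a home-based business operates on the lot), but yields to (h): (h) is engaged — the baseline figure is 698, below the 894 limit. (i) would limit (h) — assessed value is $58,000, below the $63,500 limit — but (j) sets (i) aside: (j) is triggered — the lot is in a historic district. (k) is inapplicable (the registered capacity is 5,020 units, not less than 4,730 units), so (j) stands. (b) remains available.
Exception (c) does not apply: there is no Standing Declaration in force.
Exception (d) requires that the structure's footprint is under 185 sq ft; but the structure's footprint is 190 sq ft, not under 185 sq ft, so (d) is unavailable.
Exception (e) is satisfied on its face — the lot has no other accessory structure; no windows face an adjoining lot. Turning to paragraph (m): (m) operates against (e): the qualifying period is 50 days, less than the 60 days limit. So (e) is unavailable.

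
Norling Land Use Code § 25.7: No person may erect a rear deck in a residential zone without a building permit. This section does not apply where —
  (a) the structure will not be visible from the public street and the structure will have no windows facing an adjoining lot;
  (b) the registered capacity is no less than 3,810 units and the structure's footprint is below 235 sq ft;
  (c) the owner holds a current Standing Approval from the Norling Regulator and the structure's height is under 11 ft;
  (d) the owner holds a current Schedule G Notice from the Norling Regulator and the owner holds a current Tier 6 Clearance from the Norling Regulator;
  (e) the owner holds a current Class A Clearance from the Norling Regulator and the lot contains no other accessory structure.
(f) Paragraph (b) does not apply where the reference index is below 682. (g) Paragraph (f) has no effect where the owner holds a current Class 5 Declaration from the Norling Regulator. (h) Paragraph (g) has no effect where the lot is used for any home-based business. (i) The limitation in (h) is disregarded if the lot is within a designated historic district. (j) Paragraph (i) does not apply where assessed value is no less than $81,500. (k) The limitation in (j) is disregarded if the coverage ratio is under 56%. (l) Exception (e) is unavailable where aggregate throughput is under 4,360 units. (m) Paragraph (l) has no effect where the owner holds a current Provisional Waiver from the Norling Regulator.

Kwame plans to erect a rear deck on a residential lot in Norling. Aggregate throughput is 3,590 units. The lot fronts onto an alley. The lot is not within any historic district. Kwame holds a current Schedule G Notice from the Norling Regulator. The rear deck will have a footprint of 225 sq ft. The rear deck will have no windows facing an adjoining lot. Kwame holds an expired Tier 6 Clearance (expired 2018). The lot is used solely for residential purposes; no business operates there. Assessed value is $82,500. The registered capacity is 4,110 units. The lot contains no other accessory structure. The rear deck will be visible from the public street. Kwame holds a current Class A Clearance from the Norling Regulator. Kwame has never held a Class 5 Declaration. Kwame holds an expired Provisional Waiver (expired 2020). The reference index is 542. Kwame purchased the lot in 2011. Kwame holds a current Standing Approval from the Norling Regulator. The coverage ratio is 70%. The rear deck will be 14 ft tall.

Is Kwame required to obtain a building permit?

Yes — Kwame must obtain a building permit.

Exception (a) does not apply: the structure will be visible from the street.
Exception (b)'s conditions are all satisfied: the registered capacity is 4,110 units, meeting the 3,810 units threshold; the structure's footprint is 225 sq ft, below the 235 sq ft limit. But: (f) is triggered — the reference index is 542, below the 682 limit. (g) is inapplicable (no current Class 5 Declaration is held), so (f) stands. Exception (b) does not apply.
Exception (c) fails — the structure's height is 14 ft, not under 11 ft.
Exception (d) requires that the owner holds a current Tier 6 Clearance from the Norling Regulator; but there is no Tier 6 Clearance in force, so (d) is unavailable.
All of (e)'s requirements are met (a current Class A Clearance is held; the lot has no other accessory structure). But applying paragraphs (l)–(m): (l) is engaged — aggregate throughput is 3,590 units, under the 4,360 units limit. (m), which would lift (l), is not triggered — there is no Provisional Waiver in force. (e) is therefore removed.
No exception is made out. Kwame falls within the general rule.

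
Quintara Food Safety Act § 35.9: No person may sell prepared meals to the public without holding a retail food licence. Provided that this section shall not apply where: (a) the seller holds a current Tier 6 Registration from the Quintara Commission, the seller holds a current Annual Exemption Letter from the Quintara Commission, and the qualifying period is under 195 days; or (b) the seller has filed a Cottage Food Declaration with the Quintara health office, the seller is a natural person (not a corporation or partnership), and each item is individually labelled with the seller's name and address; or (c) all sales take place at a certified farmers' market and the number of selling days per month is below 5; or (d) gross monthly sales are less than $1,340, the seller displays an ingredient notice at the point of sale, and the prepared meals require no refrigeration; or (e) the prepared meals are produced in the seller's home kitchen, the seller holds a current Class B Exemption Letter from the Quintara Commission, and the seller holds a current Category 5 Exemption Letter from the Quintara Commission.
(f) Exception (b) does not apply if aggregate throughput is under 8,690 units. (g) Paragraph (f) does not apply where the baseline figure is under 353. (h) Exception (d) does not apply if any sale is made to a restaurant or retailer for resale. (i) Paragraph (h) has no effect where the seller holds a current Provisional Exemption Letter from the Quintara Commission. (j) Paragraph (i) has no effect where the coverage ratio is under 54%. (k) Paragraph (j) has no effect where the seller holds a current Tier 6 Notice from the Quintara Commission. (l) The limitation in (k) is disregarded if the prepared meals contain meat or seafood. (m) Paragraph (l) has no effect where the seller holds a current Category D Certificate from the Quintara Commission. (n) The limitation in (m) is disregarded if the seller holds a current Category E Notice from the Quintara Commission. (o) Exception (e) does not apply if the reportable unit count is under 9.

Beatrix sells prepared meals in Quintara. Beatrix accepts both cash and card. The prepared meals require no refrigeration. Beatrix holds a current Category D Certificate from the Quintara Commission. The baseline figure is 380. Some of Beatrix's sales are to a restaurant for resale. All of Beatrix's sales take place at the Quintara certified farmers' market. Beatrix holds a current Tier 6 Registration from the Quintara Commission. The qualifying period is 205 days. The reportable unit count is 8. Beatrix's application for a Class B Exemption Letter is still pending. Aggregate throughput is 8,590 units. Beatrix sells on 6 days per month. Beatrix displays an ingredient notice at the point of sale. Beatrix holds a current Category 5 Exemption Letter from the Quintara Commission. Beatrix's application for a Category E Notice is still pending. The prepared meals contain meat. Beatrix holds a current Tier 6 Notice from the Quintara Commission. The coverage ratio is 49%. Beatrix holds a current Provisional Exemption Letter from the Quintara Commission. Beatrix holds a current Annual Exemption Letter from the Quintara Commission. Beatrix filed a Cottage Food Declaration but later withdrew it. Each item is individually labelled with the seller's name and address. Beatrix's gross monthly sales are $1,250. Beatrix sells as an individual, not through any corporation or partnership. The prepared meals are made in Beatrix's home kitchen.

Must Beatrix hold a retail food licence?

Exception (a) does not apply: the qualifying period is 205 days, not under 195 days.
Exception (b) requires that the seller has filed a Cottage Food Declaration with the Quintara health office; but the Cottage Food Declaration was withdrawn, so (b) is unavailable.
Exception (c) requires that the number of selling days per month is below 5; but the number of selling days per month is 6, not below 5, so (c) is unavailable.
Exception (d)'s conditions are all satisfied: gross monthly sales are $1,250, less than the $1,340 limit; an ingredient notice is displayed; the prepared meals are shelf-stable. Under paragraphs (h)–(n): (h) is engaged (some sales are to a restaurant for resale), but is displaced by (i): (i) is engaged — a current Provisional Exemption Letter is held. (j) is triggered (the coverage ratio is 49%, under the 54% limit), but is overridden by (k): (k) is engaged — a current Tier 6 Notice is held. (l) would limit (k) — the prepared meals contain meat — but (m) sets (l) aside: (m) applies — a current Category D Certificate is held. (n) is inapplicable (the Category E Notice is not current), so (m) stands. (d) remains available.
Exception (e) does not apply: there is no Class B Exemption Letter in force.

No — exception (d) applies; Beatrix is not required to hold a retail food licence.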